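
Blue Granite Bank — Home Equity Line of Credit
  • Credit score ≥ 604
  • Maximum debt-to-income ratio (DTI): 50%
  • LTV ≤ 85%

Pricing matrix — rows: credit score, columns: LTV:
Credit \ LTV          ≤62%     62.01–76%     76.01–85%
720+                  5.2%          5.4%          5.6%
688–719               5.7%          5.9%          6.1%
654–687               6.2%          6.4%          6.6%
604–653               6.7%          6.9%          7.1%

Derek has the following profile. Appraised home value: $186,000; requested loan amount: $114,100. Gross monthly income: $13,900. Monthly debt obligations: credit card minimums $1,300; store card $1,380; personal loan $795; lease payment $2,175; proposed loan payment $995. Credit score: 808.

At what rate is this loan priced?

5.2%

Credit score 808 ≥ 604; Total monthly debts = (1,300 + 1,380 + 795 + 2,175 + 995) = 6,645. DTI: 6,645 ÷ 13,900 = 47.8%, within the 50% cap
LTV = 114,100/186,000 = 61.3% ≤ 85%
Score 808 is in the 720+ band; LTV 61.3% is in the ≤62% band → 5.2%.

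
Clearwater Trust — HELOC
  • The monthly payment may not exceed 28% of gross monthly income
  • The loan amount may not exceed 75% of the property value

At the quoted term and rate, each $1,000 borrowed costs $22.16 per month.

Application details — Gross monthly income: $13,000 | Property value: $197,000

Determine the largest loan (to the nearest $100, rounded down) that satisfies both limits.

Payment cap: 28% × $13,000 = $3,640/month.
At $22.16 per $1,000, that supports 3,640/22.16 × 1,000 ≈ $164,259 → $164,200.
LTV cap: 75% × $197,000 = $147,750 → $147,700.
Binding constraint: loan-to-value.

$147,700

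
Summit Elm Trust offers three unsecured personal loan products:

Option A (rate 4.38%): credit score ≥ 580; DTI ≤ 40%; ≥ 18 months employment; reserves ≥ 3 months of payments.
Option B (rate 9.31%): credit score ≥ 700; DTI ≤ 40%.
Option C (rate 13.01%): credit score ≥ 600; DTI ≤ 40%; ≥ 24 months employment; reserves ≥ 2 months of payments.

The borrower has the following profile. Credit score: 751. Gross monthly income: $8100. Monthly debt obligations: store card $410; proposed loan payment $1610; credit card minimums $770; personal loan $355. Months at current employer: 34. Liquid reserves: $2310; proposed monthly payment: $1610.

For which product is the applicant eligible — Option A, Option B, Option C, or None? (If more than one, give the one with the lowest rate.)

Option B

Total debts = (410 + 1,610 + 770 + 355) = 3,145; DTI = 3,145/8,100 = 38.8%.
Reserves = 2,310/1,610 = 1.4 months.
Option A: score 751 ≥ 580; DTI 38.8% ≤ 40%; employment 34 ≥ 18 mo; reserves 1.4 < 3 mo → does not qualify.
Option B: score 751 ≥ 700; DTI 38.8% ≤ 40% → qualifies.
Option C: score 751 ≥ 600; DTI 38.8% ≤ 40%; employment 34 ≥ 24 mo; reserves 1.4 < 2 mo → does not qualify.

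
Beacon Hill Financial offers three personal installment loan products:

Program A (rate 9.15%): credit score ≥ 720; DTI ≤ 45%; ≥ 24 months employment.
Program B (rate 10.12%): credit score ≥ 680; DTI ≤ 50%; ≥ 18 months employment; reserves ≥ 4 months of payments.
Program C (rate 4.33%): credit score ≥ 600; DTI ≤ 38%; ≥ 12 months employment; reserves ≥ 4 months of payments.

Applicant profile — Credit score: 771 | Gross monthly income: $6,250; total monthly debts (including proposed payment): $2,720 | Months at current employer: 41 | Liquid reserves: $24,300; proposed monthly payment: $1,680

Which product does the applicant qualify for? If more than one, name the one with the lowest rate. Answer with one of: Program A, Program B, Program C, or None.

DTI = 2,720/6,250 = 43.5%.
Reserves = 24,300/1,680 = 14.5 months.
Program A: score 771 ≥ 720; DTI 43.5% ≤ 45%; employment 41 ≥ 24 mo → qualifies.
Program B: score 771 ≥ 680; DTI 43.5% ≤ 50%; employment 41 ≥ 18 mo; reserves 14.5 ≥ 4 mo → qualifies.
Program C: score 771 ≥ 600; DTI 43.5% > 38%; employment 41 ≥ 12 mo; reserves 14.5 ≥ 4 mo → does not qualify.
Qualifying: Program A, Program B. Lowest rate is 9.15% → Program A.

Program A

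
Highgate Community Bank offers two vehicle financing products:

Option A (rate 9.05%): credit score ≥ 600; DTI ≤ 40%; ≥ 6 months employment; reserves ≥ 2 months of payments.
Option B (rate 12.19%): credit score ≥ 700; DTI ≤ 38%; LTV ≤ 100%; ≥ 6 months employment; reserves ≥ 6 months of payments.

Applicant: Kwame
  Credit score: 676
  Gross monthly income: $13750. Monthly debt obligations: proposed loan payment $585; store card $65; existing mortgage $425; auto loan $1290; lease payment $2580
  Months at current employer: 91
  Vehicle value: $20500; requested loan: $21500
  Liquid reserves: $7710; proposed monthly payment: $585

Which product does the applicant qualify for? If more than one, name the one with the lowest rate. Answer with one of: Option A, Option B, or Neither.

Total debts = (585 + 65 + 425 + 1,290 + 2,580) = 4,945; DTI = 4,945/13,750 = 36%.
LTV = 21,500/20,500 = 104.9%.
Reserves = 7,710/585 = 13.2 months.
Option A: score 676 ≥ 600; DTI 36% ≤ 40%; employment 91 ≥ 6 mo; reserves 13.2 ≥ 2 mo → qualifies.
Option B: score 676 < 700; DTI 36% ≤ 38%; LTV 104.9% > 100%; employment 91 ≥ 6 mo; reserves 13.2 ≥ 6 mo → does not qualify.

Option A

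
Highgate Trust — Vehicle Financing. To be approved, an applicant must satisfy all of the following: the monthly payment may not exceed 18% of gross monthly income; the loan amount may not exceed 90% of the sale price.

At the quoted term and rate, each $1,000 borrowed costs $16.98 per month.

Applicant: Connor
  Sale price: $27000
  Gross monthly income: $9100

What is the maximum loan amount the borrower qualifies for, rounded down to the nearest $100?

Payment cap: 18% × $9,100 = $1,638/month.
At $16.98 per $1,000, that supports 1,638/16.98 × 1,000 ≈ $96,466 → $96,400.
LTV cap: 90% × $27,000 = $24,300 → $24,300.
Binding constraint: loan-to-value.

$24,300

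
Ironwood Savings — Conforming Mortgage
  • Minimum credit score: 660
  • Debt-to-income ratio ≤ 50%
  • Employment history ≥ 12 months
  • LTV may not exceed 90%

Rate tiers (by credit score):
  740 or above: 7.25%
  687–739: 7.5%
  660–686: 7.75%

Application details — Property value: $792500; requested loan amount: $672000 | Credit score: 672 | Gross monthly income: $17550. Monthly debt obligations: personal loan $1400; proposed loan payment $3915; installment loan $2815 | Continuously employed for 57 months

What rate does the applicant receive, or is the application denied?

Credit score 672 ≥ 660 (meets minimum)
Total monthly debts = (1,400 + 3,915 + 2,815) = 8,130. Debt-to-income = 8,130/17,550 = 46.3% — meets 50% limit
LTV: 672,000 ÷ 792,500 = 84.8%, within 90% cap
Employment 57 ≥ 12 months
All requirements met. Score 672 falls in the 660–686 tier → 7.75%.

Approved at 7.75%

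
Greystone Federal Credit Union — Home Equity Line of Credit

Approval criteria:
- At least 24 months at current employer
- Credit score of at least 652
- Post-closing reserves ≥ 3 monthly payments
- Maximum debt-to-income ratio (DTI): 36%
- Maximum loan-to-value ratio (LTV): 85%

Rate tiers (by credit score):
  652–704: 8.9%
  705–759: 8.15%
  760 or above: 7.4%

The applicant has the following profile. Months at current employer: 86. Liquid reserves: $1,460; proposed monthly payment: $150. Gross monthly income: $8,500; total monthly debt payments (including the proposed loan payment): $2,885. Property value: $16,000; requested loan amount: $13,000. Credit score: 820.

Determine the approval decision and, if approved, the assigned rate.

Credit score 820 ≥ 652 (meets minimum)
Employment 86 ≥ 24 months
Debt-to-income = 2,885/8,500 = 33.9% — meets 36% limit
Liquid reserves cover 1,460/150 = 9.7 months — ≥ 3 required
LTV = 13,000/16,000 = 81.2% ≤ 85%
All requirements met. Score 820 falls in the 760 or above tier → 7.4%.

Approved at 7.4%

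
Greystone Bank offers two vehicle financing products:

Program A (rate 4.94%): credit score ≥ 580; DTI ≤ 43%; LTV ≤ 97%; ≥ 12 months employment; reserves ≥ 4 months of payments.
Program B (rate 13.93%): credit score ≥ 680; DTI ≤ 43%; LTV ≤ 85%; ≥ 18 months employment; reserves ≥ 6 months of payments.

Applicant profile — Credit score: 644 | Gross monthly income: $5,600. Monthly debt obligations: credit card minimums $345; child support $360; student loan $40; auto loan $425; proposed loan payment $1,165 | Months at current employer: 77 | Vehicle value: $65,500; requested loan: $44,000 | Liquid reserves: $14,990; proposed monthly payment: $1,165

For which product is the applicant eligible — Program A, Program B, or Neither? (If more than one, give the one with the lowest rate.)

Total debts = (345 + 360 + 40 + 425 + 1,165) = 2,335; DTI = 2,335/5,600 = 41.7%.
LTV = 44,000/65,500 = 67.2%.
Reserves = 14,990/1,165 = 12.9 months.
Program A: score 644 ≥ 580; DTI 41.7% ≤ 43%; LTV 67.2% ≤ 97%; employment 77 ≥ 12 mo; reserves 12.9 ≥ 4 mo → qualifies.
Program B: score 644 < 680; DTI 41.7% ≤ 43%; LTV 67.2% ≤ 85%; employment 77 ≥ 18 mo; reserves 12.9 ≥ 6 mo → does not qualify.

Program A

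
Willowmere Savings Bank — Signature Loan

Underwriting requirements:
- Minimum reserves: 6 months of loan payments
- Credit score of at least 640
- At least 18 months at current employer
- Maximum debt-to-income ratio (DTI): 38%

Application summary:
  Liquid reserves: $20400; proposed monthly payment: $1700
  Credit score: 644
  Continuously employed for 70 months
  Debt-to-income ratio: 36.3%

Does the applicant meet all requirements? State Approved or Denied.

Approved

Liquid reserves cover 20,400/1,700 = 12.0 months — ≥ 6 required
Credit score 644 ≥ 640 (meets)
Employment 70 ≥ 18 months
DTI 36.3% ≤ 38%
All criteria satisfied.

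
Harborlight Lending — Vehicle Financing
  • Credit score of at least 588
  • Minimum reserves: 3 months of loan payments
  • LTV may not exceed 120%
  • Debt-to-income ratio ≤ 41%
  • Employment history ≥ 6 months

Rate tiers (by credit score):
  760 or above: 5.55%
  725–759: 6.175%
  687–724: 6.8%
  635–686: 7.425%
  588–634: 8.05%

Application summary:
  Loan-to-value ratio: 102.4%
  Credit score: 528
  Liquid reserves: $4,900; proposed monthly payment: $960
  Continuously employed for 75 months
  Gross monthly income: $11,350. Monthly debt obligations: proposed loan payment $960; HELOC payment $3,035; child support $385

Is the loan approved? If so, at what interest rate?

Denied

Credit score 528 < 588 (below minimum)
LTV 102.4% — within 120%
Employment 75 ≥ 6 months
Total monthly debts = (960 + 3,035 + 385) = 4,380. Debt-to-income = 4,380/11,350 = 38.6% — meets 41% limit
Liquid reserves cover 4,900/960 = 5.1 months — ≥ 3 required
Not all requirements met → denied.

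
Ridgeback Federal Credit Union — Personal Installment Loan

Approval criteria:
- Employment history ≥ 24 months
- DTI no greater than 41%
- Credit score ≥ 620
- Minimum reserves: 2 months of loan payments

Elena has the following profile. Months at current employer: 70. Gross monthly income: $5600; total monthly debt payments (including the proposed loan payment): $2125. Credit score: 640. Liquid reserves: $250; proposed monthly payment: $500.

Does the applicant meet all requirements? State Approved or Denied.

Employment 70 ≥ 24 months
DTI = 2,125/5,600 = 37.9% ≤ 41%
Credit score 640 ≥ 620 (meets)
Reserves: 250 ÷ 500 = 0.5 months (below 2-month minimum)
Fails on reserves.

Denied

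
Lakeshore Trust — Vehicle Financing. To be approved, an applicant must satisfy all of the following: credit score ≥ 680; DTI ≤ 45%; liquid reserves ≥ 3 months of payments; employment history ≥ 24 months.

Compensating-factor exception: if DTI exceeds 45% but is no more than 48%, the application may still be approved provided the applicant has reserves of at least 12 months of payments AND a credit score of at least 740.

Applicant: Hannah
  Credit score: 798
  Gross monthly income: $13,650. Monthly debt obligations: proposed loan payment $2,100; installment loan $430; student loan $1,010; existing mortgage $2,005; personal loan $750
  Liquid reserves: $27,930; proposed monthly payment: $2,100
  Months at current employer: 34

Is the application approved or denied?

Approved

Credit score 798 ≥ 680 (meets base)
Total debts = (2,100 + 430 + 1,010 + 2,005 + 750) = 6,295. DTI: 6,295 ÷ 13,650 = 46.1%, over the 45% base limit.
Reserves = 27,930/2,100 = 13.3 months ≥ 3
Employment 34 ≥ 24 months
DTI 46.1% is within the 45%–48% exception band; checking compensating factors.
Override check — reserves: 13.3 mo (ok); score: 798 (ok).
Both compensating conditions met → exception applies.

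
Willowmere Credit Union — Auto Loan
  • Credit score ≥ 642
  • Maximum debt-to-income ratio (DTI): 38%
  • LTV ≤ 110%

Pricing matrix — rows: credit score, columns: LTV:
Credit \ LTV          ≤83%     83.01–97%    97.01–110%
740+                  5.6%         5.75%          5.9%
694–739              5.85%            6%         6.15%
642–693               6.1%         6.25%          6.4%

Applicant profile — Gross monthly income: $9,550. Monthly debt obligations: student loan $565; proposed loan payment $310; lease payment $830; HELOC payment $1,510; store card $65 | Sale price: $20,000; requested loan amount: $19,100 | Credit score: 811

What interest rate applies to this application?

5.75%

Credit score 811 ≥ 642; Total monthly debts = (565 + 310 + 830 + 1,510 + 65) = 3,280. DTI: 3,280 ÷ 9,550 = 34.3%, within the 38% cap
LTV = 19,100/20,000 = 95.5% ≤ 110%
Score 811 is in the 740+ band; LTV 95.5% is in the 83.01–97% band → 5.75%.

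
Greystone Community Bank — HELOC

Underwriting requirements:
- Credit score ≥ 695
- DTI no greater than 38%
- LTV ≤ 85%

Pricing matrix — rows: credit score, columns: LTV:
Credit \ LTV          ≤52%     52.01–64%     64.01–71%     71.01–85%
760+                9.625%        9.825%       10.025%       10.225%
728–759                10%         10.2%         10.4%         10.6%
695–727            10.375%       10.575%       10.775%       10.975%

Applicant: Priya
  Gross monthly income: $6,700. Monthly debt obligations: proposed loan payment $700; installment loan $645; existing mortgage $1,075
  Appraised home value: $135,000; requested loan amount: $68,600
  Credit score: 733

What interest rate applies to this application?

Credit score 733 ≥ 695; Total monthly debts = (700 + 645 + 1,075) = 2,420. DTI = 2,420/6,700 = 36.1% ≤ 38%
Loan-to-value = 68,600/135,000 = 50.8% — pass (85% max)
Row: 733 falls in 728–759. Column: 50.8% falls in ≤52%. Rate = 10%.

10%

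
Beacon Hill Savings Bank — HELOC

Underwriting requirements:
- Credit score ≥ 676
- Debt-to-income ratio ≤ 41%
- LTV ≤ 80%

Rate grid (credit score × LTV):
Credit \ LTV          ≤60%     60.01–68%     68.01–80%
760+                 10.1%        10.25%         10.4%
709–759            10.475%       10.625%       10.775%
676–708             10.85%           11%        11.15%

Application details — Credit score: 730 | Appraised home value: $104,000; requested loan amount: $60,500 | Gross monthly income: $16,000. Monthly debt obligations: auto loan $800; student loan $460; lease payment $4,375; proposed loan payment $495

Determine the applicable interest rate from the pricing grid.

10.475%

Credit score 730 ≥ 676; Total monthly debts = (800 + 460 + 4,375 + 495) = 6,130. Debt-to-income = 6,130/16,000 = 38.3% — meets 41% limit
LTV: 60,500 ÷ 104,000 = 58.2%, within 80% cap
Credit 730 → row 709–759; LTV 58.2% → column ≤60%. Grid cell → 10.475%.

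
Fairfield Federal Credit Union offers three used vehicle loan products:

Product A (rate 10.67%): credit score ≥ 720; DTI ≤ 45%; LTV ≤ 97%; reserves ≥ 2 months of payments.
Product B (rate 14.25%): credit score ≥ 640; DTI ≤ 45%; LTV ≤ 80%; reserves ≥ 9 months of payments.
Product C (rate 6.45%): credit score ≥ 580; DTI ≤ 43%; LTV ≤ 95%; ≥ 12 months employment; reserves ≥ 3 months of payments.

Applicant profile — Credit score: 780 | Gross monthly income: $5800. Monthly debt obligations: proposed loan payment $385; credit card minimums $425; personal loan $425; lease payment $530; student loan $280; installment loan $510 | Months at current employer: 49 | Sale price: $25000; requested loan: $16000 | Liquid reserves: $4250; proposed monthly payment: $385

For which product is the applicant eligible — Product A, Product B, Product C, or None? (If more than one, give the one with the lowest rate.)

Total debts = (385 + 425 + 425 + 530 + 280 + 510) = 2,555; DTI = 2,555/5,800 = 44.1%.
LTV = 16,000/25,000 = 64%.
Reserves = 4,250/385 = 11.0 months.
Product A: score 780 ≥ 720; DTI 44.1% ≤ 45%; LTV 64% ≤ 97%; reserves 11.0 ≥ 2 mo → qualifies.
Product B: score 780 ≥ 640; DTI 44.1% ≤ 45%; LTV 64% ≤ 80%; reserves 11.0 ≥ 9 mo → qualifies.
Product C: score 780 ≥ 580; DTI 44.1% > 43%; LTV 64% ≤ 95%; employment 49 ≥ 12 mo; reserves 11.0 ≥ 3 mo → does not qualify.
Qualifying: Product A, Product B. Lowest rate is 10.67% → Product A.

Product A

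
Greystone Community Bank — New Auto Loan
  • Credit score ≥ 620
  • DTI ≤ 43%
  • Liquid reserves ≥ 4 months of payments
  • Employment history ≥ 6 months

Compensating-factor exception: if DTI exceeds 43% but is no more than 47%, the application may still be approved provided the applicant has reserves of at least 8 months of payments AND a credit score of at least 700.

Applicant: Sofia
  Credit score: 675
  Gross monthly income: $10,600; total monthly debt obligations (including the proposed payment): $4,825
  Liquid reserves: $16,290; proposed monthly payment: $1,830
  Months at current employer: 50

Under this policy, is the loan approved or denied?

Denied

Credit score 675 ≥ 620 (meets base)
DTI: 4,825 ÷ 10,600 = 45.5%, over the 43% base limit.
Reserves = 16,290/1,830 = 8.9 months ≥ 4
Employment 50 ≥ 6 months
45.5% falls in the override range (43%–47%), so the compensating-factor test applies.
Override check — reserves: 8.9 mo (ok); score: 675 (below 700).
Compensating-factor requirement not fully met.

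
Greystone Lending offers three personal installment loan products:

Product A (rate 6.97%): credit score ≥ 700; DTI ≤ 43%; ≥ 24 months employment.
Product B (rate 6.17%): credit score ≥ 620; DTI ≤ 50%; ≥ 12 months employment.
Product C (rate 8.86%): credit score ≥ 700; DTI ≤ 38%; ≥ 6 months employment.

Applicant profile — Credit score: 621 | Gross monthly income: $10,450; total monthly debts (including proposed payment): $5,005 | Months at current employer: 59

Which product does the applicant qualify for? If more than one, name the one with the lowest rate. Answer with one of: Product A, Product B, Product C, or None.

Product B

DTI = 5,005/10,450 = 47.9%.
Product A: score 621 < 700; DTI 47.9% > 43%; employment 59 ≥ 24 mo → does not qualify.
Product B: score 621 ≥ 620; DTI 47.9% ≤ 50%; employment 59 ≥ 12 mo → qualifies.
Product C: score 621 < 700; DTI 47.9% > 38%; employment 59 ≥ 6 mo → does not qualify.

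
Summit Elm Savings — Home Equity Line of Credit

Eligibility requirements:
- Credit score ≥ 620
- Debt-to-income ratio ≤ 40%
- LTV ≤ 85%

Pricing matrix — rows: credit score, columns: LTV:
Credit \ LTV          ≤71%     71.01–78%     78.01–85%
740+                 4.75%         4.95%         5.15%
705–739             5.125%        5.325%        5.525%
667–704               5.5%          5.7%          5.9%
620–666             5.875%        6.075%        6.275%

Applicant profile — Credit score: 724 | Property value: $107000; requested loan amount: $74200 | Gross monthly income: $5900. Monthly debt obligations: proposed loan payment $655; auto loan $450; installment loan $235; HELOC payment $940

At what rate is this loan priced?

Credit score 724 ≥ 620; Total monthly debts = (655 + 450 + 235 + 940) = 2,280. DTI: 2,280 ÷ 5,900 = 38.6%, within the 40% cap
Loan-to-value = 74,200/107,000 = 69.3% — pass (85% max)
Score 724 is in the 705–739 band; LTV 69.3% is in the ≤71% band → 5.125%.

5.125%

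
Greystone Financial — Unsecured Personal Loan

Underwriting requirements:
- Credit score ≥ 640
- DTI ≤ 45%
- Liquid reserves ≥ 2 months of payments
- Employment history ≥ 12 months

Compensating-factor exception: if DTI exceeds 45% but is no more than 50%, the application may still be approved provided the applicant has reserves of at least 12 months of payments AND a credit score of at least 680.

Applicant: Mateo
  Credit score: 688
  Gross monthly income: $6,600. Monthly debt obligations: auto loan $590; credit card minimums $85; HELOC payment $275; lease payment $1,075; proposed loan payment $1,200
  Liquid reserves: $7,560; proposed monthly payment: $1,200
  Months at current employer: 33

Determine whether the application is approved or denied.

Denied

Credit score 688 ≥ 640 (meets base)
Total debts = (590 + 85 + 275 + 1,075 + 1,200) = 3,225. DTI: 3,225 ÷ 6,600 = 48.9%, over the 45% base limit.
Reserves: 7,560 ÷ 1,200 = 6.3 months (meets 2-month minimum)
Employment 33 ≥ 12 months
DTI 48.9% is within the 45%–50% exception band; checking compensating factors.
Reserves 6.3 < 12 months; credit score 688 ≥ 680.
Compensating-factor requirement not fully met.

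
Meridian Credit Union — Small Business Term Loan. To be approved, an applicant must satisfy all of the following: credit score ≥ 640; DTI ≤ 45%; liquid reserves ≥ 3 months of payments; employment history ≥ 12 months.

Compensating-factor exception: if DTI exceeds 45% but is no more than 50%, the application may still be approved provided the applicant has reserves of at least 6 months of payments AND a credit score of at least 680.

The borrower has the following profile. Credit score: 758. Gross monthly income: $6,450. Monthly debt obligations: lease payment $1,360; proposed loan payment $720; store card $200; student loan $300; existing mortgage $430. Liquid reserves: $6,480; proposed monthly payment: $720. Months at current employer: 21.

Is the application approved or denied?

Approved

Credit score 758 ≥ 640 (meets base)
Total debts = (1,360 + 720 + 200 + 300 + 430) = 3,010. DTI: 3,010 ÷ 6,450 = 46.7%, over the 45% base limit.
Reserves: 6,480 ÷ 720 = 9.0 months (meets 3-month minimum)
Employment 21 ≥ 12 months
46.7% falls in the override range (45%–50%), so the compensating-factor test applies.
Override check — reserves: 9.0 mo (ok); score: 758 (ok).
Both compensating conditions met → exception applies.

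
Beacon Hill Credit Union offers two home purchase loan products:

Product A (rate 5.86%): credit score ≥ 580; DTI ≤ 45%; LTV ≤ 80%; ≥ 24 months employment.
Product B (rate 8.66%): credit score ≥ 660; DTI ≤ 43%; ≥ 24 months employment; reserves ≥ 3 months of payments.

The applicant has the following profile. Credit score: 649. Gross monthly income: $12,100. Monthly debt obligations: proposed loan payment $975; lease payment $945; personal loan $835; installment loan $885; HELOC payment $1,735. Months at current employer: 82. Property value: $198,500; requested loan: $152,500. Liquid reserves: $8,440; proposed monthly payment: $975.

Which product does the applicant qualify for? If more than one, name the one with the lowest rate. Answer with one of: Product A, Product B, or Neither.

Product A

Total debts = (975 + 945 + 835 + 885 + 1,735) = 5,375; DTI = 5,375/12,100 = 44.4%.
LTV = 152,500/198,500 = 76.8%.
Reserves = 8,440/975 = 8.7 months.
Product A: score 649 ≥ 580; DTI 44.4% ≤ 45%; LTV 76.8% ≤ 80%; employment 82 ≥ 24 mo → qualifies.
Product B: score 649 < 660; DTI 44.4% > 43%; employment 82 ≥ 24 mo; reserves 8.7 ≥ 3 mo → does not qualify.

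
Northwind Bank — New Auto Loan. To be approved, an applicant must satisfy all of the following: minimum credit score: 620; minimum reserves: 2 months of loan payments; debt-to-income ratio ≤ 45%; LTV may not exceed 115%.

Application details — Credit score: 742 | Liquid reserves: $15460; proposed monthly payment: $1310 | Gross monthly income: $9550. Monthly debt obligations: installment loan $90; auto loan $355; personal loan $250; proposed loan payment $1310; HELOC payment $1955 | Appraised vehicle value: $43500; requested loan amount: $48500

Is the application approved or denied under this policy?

Credit score 742 ≥ 620 (meets)
Reserves: 15,460 ÷ 1,310 = 11.8 months (meets 2-month minimum)
Total monthly debts = (90 + 355 + 250 + 1,310 + 1,955) = 3,960. DTI: 3,960 ÷ 9,550 = 41.5%, within the 45% cap
LTV = 48,500/43,500 = 111.5% ≤ 115%
All criteria satisfied.

Approved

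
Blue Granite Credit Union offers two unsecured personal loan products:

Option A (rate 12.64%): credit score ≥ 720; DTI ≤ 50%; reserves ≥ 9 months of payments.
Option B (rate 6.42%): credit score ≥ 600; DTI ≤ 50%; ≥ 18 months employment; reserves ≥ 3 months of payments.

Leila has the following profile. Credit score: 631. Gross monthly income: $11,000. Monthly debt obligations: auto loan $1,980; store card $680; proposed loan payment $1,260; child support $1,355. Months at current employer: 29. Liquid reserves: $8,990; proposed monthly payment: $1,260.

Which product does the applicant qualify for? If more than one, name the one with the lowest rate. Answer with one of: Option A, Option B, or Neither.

Total debts = (1,980 + 680 + 1,260 + 1,355) = 5,275; DTI = 5,275/11,000 = 48%.
Reserves = 8,990/1,260 = 7.1 months.
Option A: score 631 < 720; DTI 48% ≤ 50%; reserves 7.1 < 9 mo → does not qualify.
Option B: score 631 ≥ 600; DTI 48% ≤ 50%; employment 29 ≥ 18 mo; reserves 7.1 ≥ 3 mo → qualifies.

Option B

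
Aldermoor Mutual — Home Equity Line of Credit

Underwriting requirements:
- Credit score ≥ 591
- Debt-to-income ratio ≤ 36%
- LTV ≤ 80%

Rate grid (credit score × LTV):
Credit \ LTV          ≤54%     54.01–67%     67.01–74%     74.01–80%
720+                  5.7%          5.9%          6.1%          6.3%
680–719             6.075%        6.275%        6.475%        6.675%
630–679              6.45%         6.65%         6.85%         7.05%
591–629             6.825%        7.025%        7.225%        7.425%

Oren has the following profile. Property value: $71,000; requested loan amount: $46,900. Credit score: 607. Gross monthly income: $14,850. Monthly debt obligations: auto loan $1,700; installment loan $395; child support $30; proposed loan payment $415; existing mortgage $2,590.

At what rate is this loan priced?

Credit score 607 ≥ 591; Total monthly debts = (1,700 + 395 + 30 + 415 + 2,590) = 5,130. DTI: 5,130 ÷ 14,850 = 34.5%, within the 36% cap
Loan-to-value = 46,900/71,000 = 66.1% — pass (80% max)
Score 607 is in the 591–629 band; LTV 66.1% is in the 54.01–67% band → 7.025%.

7.025%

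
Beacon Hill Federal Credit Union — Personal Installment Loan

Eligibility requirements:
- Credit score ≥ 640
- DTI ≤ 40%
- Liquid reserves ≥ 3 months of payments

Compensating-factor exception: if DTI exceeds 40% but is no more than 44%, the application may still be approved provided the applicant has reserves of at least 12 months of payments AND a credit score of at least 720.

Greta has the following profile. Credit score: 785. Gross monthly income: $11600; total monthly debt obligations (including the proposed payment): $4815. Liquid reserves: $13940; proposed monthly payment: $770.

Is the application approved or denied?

Approved

Credit score 785 ≥ 640 (meets base)
DTI: 4,815 ÷ 11,600 = 41.5%, over the 40% base limit.
Reserves: 13,940 ÷ 770 = 18.1 months (meets 3-month minimum)
DTI 41.5% is within the 40%–44% exception band; checking compensating factors.
Reserves 18.1 ≥ 12 months; credit score 785 ≥ 720.
Both override conditions satisfied; DTI exception granted.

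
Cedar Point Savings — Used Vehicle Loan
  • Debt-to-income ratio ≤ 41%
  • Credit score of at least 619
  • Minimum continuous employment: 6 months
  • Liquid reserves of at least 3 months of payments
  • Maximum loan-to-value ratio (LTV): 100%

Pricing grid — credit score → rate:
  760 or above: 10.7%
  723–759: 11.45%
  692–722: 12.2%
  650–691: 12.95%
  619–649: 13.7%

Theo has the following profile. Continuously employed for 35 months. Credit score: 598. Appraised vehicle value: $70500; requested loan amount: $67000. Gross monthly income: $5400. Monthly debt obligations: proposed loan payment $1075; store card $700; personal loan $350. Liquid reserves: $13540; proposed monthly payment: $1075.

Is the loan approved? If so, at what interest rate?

Denied

Credit score 598 < 619 (below minimum)
Reserves: 13,540 ÷ 1,075 = 12.6 months (meets 3-month minimum)
Loan-to-value = 67,000/70,500 = 95% — pass (100% max)
Total monthly debts = (1,075 + 700 + 350) = 2,125. DTI = 2,125/5,400 = 39.4% ≤ 41%
Employment 35 ≥ 6 months
Not all requirements met → denied.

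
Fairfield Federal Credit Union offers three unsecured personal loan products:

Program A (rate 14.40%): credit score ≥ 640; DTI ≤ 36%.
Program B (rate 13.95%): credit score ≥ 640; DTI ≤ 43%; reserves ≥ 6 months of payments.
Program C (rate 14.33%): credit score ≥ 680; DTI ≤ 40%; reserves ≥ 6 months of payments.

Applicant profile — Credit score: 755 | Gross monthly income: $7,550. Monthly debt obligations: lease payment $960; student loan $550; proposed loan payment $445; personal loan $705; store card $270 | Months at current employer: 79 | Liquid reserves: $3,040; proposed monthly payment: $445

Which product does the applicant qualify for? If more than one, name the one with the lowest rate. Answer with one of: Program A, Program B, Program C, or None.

Total debts = (960 + 550 + 445 + 705 + 270) = 2,930; DTI = 2,930/7,550 = 38.8%.
Reserves = 3,040/445 = 6.8 months.
Program A: score 755 ≥ 640; DTI 38.8% > 36% → does not qualify.
Program B: score 755 ≥ 640; DTI 38.8% ≤ 43%; reserves 6.8 ≥ 6 mo → qualifies.
Program C: score 755 ≥ 680; DTI 38.8% ≤ 40%; reserves 6.8 ≥ 6 mo → qualifies.
Qualifying: Program B, Program C. Lowest rate is 13.95% → Program B.

Program B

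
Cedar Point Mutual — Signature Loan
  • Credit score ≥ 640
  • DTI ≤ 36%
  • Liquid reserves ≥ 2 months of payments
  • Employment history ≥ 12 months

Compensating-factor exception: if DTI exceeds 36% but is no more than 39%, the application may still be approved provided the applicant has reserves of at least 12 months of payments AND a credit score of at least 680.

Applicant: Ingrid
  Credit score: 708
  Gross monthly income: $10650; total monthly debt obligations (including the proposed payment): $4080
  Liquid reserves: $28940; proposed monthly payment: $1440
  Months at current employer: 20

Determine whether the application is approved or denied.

Credit score 708 ≥ 640 (meets base)
DTI = 4,080/10,650 = 38.3% > 36% — standard DTI limit exceeded.
Reserves: 28,940 ÷ 1,440 = 20.1 months (meets 2-month minimum)
Employment 20 ≥ 12 months
38.3% falls in the override range (36%–39%), so the compensating-factor test applies.
Reserves 20.1 ≥ 12 months; credit score 708 ≥ 680.
Both override conditions satisfied; DTI exception granted.

Approved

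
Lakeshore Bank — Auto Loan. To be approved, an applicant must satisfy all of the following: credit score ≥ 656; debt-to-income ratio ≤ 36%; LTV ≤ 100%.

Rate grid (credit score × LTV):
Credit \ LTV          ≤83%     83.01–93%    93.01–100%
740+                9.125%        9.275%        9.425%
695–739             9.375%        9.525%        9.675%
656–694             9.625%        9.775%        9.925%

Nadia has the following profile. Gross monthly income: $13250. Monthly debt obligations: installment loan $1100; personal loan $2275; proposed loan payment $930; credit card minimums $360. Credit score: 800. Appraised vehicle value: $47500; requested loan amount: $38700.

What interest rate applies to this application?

Credit score 800 ≥ 656; Total monthly debts = (1,100 + 2,275 + 930 + 360) = 4,665. DTI: 4,665 ÷ 13,250 = 35.2%, within the 36% cap
LTV: 38,700 ÷ 47,500 = 81.5%, within 100% cap
Score 800 is in the 740+ band; LTV 81.5% is in the ≤83% band → 9.125%.

9.125%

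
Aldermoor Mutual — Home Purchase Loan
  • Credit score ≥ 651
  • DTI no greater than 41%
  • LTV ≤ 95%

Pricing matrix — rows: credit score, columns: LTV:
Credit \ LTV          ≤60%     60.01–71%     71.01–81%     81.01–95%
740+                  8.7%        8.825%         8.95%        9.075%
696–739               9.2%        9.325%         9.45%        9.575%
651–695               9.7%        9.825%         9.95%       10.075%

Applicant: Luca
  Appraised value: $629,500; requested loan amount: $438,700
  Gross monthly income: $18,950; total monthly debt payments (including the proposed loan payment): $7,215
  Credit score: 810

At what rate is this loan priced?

Credit score 810 ≥ 651; DTI: 7,215 ÷ 18,950 = 38.1%, within the 41% cap
Loan-to-value = 438,700/629,500 = 69.7% — pass (95% max)
Credit 810 → row 740+; LTV 69.7% → column 60.01–71%. Grid cell → 8.825%.

8.825%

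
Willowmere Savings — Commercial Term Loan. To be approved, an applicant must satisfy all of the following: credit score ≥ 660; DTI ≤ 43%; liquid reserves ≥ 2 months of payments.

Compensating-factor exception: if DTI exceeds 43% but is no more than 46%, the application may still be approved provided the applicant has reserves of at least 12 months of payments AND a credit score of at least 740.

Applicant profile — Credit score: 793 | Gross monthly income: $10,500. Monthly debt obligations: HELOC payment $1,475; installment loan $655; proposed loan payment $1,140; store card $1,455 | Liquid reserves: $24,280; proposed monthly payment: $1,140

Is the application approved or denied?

Credit score 793 ≥ 660 (meets base)
Total debts = (1,475 + 655 + 1,140 + 1,455) = 4,725. DTI: 4,725 ÷ 10,500 = 45%, over the 43% base limit.
Liquid reserves cover 24,280/1,140 = 21.3 months — ≥ 2 required
DTI 45% is within the 43%–46% exception band; checking compensating factors.
Reserves 21.3 ≥ 12 months; credit score 793 ≥ 740.
Both override conditions satisfied; DTI exception granted.

Approved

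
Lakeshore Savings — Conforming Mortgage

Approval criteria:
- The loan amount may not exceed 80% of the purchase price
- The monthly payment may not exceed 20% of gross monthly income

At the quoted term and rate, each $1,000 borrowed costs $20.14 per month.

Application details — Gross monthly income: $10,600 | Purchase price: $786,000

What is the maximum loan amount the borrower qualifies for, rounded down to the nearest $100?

Payment cap: 20% × $10,600 = $2,120/month.
At $20.14 per $1,000, that supports 2,120/20.14 × 1,000 ≈ $105,263 → $105,200.
LTV cap: 80% × $786,000 = $628,800 → $628,800.
Binding constraint: payment-to-income.

$105,200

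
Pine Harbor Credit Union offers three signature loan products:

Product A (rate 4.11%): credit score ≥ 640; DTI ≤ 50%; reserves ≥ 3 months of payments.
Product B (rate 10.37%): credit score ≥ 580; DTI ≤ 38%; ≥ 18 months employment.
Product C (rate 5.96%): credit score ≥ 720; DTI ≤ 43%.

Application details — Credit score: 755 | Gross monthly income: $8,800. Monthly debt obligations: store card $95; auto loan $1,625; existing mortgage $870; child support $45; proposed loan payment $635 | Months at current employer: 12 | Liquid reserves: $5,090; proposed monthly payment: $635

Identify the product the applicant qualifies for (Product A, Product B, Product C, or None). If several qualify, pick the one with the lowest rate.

Total debts = (95 + 1,625 + 870 + 45 + 635) = 3,270; DTI = 3,270/8,800 = 37.2%.
Reserves = 5,090/635 = 8.0 months.
Product A: score 755 ≥ 640; DTI 37.2% ≤ 50%; reserves 8.0 ≥ 3 mo → qualifies.
Product B: score 755 ≥ 580; DTI 37.2% ≤ 38%; employment 12 < 18 mo → does not qualify.
Product C: score 755 ≥ 720; DTI 37.2% ≤ 43% → qualifies.
Qualifying: Product A, Product C. Lowest rate is 4.11% → Product A.

Product A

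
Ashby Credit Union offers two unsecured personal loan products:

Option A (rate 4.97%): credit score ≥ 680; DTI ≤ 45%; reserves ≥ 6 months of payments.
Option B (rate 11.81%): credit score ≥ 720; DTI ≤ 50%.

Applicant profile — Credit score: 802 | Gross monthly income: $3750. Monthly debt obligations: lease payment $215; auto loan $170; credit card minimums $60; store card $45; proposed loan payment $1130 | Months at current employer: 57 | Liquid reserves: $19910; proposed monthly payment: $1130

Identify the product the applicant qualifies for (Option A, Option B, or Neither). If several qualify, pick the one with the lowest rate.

Option A

Total debts = (215 + 170 + 60 + 45 + 1,130) = 1,620; DTI = 1,620/3,750 = 43.2%.
Reserves = 19,910/1,130 = 17.6 months.
Option A: score 802 ≥ 680; DTI 43.2% ≤ 45%; reserves 17.6 ≥ 6 mo → qualifies.
Option B: score 802 ≥ 720; DTI 43.2% ≤ 50% → qualifies.
Qualifying: Option A, Option B. Lowest rate is 4.97% → Option A.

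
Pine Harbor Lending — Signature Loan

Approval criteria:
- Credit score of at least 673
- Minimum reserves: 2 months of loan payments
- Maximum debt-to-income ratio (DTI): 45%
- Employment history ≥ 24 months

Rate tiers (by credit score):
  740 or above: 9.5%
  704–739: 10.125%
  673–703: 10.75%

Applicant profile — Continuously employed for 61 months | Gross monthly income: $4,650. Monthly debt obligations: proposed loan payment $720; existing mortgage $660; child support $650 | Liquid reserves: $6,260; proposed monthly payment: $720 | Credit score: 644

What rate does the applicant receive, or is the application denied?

Credit score 644 < 673 (below minimum)
Total monthly debts = (720 + 660 + 650) = 2,030. DTI: 2,030 ÷ 4,650 = 43.7%, within the 45% cap
Employment 61 ≥ 24 months
Reserves: 6,260 ÷ 720 = 8.7 months (meets 2-month minimum)
Not all requirements met → denied.

Denied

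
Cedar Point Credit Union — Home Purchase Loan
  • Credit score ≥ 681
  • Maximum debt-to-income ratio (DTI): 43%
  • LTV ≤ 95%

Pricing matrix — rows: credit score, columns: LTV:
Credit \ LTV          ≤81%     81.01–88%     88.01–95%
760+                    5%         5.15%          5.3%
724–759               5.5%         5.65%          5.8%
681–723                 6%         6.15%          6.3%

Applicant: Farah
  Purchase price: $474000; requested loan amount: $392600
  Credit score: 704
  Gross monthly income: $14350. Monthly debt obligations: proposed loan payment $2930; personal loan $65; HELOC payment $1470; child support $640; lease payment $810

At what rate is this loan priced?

Credit score 704 ≥ 681; Total monthly debts = (2,930 + 65 + 1,470 + 640 + 810) = 5,915. Debt-to-income = 5,915/14,350 = 41.2% — meets 43% limit
Loan-to-value = 392,600/474,000 = 82.8% — pass (95% max)
Credit 704 → row 681–723; LTV 82.8% → column 81.01–88%. Grid cell → 6.15%.

6.15%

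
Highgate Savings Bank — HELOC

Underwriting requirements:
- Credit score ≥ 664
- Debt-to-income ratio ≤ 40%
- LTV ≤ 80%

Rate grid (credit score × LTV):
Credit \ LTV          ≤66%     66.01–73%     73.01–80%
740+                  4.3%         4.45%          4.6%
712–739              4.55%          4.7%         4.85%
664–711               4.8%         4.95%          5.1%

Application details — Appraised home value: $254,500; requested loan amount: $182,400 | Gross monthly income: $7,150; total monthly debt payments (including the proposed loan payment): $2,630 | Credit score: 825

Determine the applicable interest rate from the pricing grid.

Credit score 825 ≥ 664; DTI: 2,630 ÷ 7,150 = 36.8%, within the 40% cap
Loan-to-value = 182,400/254,500 = 71.7% — pass (80% max)
Credit 825 → row 740+; LTV 71.7% → column 66.01–73%. Grid cell → 4.45%.

4.45%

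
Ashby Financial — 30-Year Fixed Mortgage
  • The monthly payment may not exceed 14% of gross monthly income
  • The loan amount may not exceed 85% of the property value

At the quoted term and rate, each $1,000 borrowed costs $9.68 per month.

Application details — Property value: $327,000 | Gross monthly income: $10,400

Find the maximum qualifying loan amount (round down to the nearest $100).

Payment cap: 14% × $10,400 = $1,456/month.
At $9.68 per $1,000, that supports 1,456/9.68 × 1,000 ≈ $150,413 → $150,400.
LTV cap: 85% × $327,000 = $277,950 → $277,900.
Binding constraint: payment-to-income.

$150,400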